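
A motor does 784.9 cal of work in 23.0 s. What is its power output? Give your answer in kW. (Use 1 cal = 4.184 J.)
Convert to SI: W = 3284.02 J, t = 23.0 s
P = W/t = 3284.02/23.0 = 142.784 W = 0.1428 kW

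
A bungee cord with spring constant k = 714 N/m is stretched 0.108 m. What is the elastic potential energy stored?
PE = ½kx² = ½(714)(0.108)² = 4.164 J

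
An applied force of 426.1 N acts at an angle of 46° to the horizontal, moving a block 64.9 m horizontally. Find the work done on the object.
W = F·d·cosθ = (426.1)(64.9)cos(46°) = 19210 J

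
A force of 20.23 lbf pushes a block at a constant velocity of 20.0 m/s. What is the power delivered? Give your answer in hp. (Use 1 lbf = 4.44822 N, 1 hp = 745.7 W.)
Convert to SI: F = 89.9875 N, v = 20.0 m/s
P = Fv = (89.9875)(20.0) = 1799.75 W = 2.414 hp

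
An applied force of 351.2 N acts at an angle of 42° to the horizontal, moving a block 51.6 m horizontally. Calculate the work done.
W = F·d·cosθ = (351.2)(51.6)cos(42°) = 13470 J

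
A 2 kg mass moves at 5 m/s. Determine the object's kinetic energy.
KE = ½mv² = ½(2)(5)² = 25.0 J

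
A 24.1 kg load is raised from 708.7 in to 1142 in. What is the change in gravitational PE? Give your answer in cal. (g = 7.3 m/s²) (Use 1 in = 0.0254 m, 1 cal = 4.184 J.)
Convert to SI: m = 24.1 kg, Δh = 11.0058 m
ΔPE = mgΔh = (24.1)(7.3)(11.0058) = 1936.25 J = 462.8 cal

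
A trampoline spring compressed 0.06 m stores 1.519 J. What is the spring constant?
k = 2·PE/x² = 2·1.519/(0.06)² = 843.9 N/m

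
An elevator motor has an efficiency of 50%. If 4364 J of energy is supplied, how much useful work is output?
W_out = η·W_in = 0.5·4364 = 2182.0 J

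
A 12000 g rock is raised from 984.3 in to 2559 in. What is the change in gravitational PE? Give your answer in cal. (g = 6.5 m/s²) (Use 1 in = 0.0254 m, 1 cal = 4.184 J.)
Convert to SI: m = 12.0 kg, Δh = 39.9974 m
ΔPE = mgΔh = (12.0)(6.5)(39.9974) = 3119.796 J = 745.6 cal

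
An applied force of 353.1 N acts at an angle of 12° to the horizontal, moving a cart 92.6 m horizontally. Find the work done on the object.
W = F·d·cosθ = (353.1)(92.6)cos(12°) = 31980 J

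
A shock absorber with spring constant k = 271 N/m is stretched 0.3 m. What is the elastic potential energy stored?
PE = ½kx² = ½(271)(0.3)² = 12.2 J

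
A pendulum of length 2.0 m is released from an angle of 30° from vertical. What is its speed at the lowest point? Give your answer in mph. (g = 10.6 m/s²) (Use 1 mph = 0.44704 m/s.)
h = L(1 − cosθ) = 2.0(1 − cos30°) = 0.267949 m
v = √(2gh) = √(2·10.6·0.267949) = 2.38338 m/s = 5.331 mph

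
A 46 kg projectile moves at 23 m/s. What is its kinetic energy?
KE = ½mv² = ½(46)(23)² = 12167.0 J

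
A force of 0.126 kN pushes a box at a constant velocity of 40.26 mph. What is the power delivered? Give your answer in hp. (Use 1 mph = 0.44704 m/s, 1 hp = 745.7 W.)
Convert to SI: F = 126.0 N, v = 17.9978 m/s
P = Fv = (126.0)(17.9978) = 2267.73 W = 3.041 hp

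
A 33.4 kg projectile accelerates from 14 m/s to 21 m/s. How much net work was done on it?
W = ΔKE = ½m(v₂² − v₁²) = ½(33.4)(21² − 14²) = 4091.5 J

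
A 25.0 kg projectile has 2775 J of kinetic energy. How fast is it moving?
v = √(2·KE/m) = √(2·2775/25.0) = 14.9 m/s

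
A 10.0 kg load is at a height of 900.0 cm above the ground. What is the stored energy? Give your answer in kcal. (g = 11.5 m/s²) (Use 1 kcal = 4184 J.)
Convert to SI: m = 10.0 kg, h = 9.0 m
PE = mgh = (10.0)(11.5)(9.0) = 1035.0 J = 0.2474 kcal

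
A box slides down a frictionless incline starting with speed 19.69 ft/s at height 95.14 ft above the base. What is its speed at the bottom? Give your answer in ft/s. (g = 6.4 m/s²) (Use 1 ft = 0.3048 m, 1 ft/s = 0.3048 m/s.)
Convert to SI: v₀ = 6.00151 m/s, h = 28.9987 m
½mv₀² + mgh = ½mv² ⇒ v = √(v₀² + 2gh) = √(6.00151² + 2·6.4·28.9987) = 20.1792 m/s = 66.2 ft/s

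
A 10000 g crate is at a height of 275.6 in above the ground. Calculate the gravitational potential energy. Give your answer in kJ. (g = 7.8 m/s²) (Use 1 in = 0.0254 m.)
Convert to SI: m = 10.0 kg, h = 7.00024 m
PE = mgh = (10.0)(7.8)(7.00024) = 546.019 J = 0.546 kJ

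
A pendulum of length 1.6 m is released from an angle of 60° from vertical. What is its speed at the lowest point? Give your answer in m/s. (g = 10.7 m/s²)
h = L(1 − cosθ) = 1.6(1 − cos60°) = 0.8 m
v = √(2gh) = √(2·10.7·0.8) = 4.138 m/s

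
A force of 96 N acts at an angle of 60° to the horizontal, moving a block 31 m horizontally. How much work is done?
W = F·d·cosθ = (96)(31)cos(60°) = 1488 J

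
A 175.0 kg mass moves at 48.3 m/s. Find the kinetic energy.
KE = ½mv² = ½(175.0)(48.3)² = 204100 J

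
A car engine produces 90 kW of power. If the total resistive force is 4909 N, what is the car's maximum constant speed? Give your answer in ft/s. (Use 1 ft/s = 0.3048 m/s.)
P = Fv ⇒ v = P/F = 90000 W/4909.0 N = 18.3337 m/s = 60.15 ft/s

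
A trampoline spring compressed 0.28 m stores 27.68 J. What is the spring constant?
k = 2·PE/x² = 2·27.68/(0.28)² = 706.1 N/m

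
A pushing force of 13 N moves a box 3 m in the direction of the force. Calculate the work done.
W = F·d = (13)(3) = 39.0 J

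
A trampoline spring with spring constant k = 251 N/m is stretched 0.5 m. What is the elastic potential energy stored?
PE = ½kx² = ½(251)(0.5)² = 31.38 J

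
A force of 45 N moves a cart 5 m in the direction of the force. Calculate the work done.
W = F·d = (45)(5) = 225.0 J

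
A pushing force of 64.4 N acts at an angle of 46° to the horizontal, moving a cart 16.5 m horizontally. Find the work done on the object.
W = F·d·cosθ = (64.4)(16.5)cos(46°) = 738.1 J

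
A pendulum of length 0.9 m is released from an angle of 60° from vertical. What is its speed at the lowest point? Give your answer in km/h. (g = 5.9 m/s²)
h = L(1 − cosθ) = 0.9(1 − cos60°) = 0.45 m
v = √(2gh) = √(2·5.9·0.45) = 2.30434 m/s = 8.296 km/h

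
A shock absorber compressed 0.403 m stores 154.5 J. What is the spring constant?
k = 2·PE/x² = 2·154.5/(0.403)² = 1903 N/m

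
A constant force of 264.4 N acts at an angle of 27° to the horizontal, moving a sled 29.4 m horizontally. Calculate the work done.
W = F·d·cosθ = (264.4)(29.4)cos(27°) = 6926 J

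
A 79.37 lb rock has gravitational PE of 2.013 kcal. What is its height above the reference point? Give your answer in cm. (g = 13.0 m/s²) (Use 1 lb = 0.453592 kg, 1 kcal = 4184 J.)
Convert to SI: m = 36.0016 kg, PE = 8422.39 J
h = PE/(mg) = 8422.39/(36.0016·13.0) = 17.9958 m = 1800 cm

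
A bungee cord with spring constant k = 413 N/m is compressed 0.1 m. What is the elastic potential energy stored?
PE = ½kx² = ½(413)(0.1)² = 2.065 J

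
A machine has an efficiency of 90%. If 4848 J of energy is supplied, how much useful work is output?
W_out = η·W_in = 0.9·4848 = 4363.2 J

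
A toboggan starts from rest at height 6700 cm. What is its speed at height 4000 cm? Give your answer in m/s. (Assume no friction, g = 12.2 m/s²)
Convert to SI: h₁−h₂ = 27.0 m
mgh₁ = mgh₂ + ½mv² ⇒ v = √(2g(h₁−h₂)) = √(2·12.2·27.0) = 25.67 m/s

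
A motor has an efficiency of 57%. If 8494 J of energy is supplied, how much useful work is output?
W_out = η·W_in = 0.57·8494 = 4841.58 J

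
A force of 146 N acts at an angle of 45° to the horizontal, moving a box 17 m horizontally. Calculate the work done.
W = F·d·cosθ = (146)(17)cos(45°) = 1755 J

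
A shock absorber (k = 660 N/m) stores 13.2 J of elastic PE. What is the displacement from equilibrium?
x = √(2·PE/k) = √(2·13.2/660) = 0.2 m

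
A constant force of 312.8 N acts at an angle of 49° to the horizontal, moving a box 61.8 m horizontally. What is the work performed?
W = F·d·cosθ = (312.8)(61.8)cos(49°) = 12680 J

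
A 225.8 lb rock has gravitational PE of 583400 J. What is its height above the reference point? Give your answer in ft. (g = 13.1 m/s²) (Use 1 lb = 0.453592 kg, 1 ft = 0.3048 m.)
Convert to SI: m = 102.421 kg, PE = 583400 J
h = PE/(mg) = 583400/(102.421·13.1) = 434.816 m = 1427 ft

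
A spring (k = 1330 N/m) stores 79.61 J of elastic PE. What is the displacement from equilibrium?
x = √(2·PE/k) = √(2·79.61/1330) = 0.346 m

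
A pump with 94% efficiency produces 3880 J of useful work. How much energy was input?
W_in = W_out/η = 3880/0.94 = 4128 J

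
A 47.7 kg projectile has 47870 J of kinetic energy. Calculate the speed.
v = √(2·KE/m) = √(2·47870/47.7) = 44.8 m/s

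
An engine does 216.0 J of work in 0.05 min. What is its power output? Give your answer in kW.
Convert to SI: W = 216.0 J, t = 3.0 s
P = W/t = 216.0/3.0 = 72.0 W = 0.072 kW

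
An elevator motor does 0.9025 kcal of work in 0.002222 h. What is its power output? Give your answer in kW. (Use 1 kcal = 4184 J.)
Convert to SI: W = 3776.06 J, t = 7.9992 s
P = W/t = 3776.06/7.9992 = 472.055 W = 0.4721 kW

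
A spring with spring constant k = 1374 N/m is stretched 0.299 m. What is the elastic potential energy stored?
PE = ½kx² = ½(1374)(0.299)² = 61.42 J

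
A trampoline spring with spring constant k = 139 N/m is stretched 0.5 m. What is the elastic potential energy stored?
PE = ½kx² = ½(139)(0.5)² = 17.38 J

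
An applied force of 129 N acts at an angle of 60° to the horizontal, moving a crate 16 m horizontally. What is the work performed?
W = F·d·cosθ = (129)(16)cos(60°) = 1032 J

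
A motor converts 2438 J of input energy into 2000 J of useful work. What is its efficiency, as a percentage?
η = W_out/W_in = 2000/2438 = 82.03%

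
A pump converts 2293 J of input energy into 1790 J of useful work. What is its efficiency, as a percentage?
η = W_out/W_in = 1790/2293 = 78.06%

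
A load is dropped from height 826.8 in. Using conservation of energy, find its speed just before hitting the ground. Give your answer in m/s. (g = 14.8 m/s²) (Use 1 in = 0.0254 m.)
Convert to SI: h = 21.0007 m
mgh = ½mv² ⇒ v = √(2gh) = √(2·14.8·21.0007) = 24.93 m/s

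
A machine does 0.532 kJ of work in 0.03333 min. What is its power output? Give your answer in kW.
Convert to SI: W = 532.0 J, t = 1.9998 s
P = W/t = 532.0/1.9998 = 266.027 W = 0.266 kW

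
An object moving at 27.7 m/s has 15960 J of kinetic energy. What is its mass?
m = 2·KE/v² = 2·15960/(27.7)² = 41.6 kg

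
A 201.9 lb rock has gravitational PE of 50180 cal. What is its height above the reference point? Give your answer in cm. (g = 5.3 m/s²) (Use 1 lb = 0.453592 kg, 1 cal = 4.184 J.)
Convert to SI: m = 91.5802 kg, PE = 209953 J
h = PE/(mg) = 209953/(91.5802·5.3) = 432.558 m = 43260 cm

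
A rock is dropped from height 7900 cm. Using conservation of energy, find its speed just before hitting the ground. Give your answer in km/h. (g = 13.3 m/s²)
Convert to SI: h = 79.0 m
mgh = ½mv² ⇒ v = √(2gh) = √(2·13.3·79.0) = 45.841 m/s = 165.0 km/h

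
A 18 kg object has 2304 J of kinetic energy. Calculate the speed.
v = √(2·KE/m) = √(2·2304/18) = 16.0 m/s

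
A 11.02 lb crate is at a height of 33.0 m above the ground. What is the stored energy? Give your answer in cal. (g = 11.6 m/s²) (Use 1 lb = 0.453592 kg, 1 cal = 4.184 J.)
Convert to SI: m = 4.99858 kg, h = 33.0 m
PE = mgh = (4.99858)(11.6)(33.0) = 1913.46 J = 457.3 cal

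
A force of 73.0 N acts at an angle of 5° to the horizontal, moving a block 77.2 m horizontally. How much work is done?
W = F·d·cosθ = (73.0)(77.2)cos(5°) = 5614 J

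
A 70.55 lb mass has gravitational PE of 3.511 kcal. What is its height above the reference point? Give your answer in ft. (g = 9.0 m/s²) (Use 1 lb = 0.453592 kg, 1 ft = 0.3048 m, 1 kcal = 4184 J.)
Convert to SI: m = 32.0009 kg, PE = 14690.0 J
h = PE/(mg) = 14690.0/(32.0009·9.0) = 51.0056 m = 167.3 ft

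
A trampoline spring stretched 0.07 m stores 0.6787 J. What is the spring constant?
k = 2·PE/x² = 2·0.6787/(0.07)² = 277.0 N/m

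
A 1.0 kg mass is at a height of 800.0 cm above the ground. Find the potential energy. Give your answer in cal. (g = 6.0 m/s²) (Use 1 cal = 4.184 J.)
Convert to SI: m = 1.0 kg, h = 8.0 m
PE = mgh = (1.0)(6.0)(8.0) = 48.0 J = 11.47 cal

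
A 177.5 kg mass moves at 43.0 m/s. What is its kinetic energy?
KE = ½mv² = ½(177.5)(43.0)² = 164100 J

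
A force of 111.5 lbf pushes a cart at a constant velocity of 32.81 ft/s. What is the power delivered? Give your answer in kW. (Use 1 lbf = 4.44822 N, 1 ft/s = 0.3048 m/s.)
Convert to SI: F = 495.977 N, v = 10.0005 m/s
P = Fv = (495.977)(10.0005) = 4960.01 W = 4.96 kW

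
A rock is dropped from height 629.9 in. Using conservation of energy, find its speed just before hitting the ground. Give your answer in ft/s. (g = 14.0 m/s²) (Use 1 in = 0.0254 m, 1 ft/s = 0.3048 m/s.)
Convert to SI: h = 15.9995 m
mgh = ½mv² ⇒ v = √(2gh) = √(2·14.0·15.9995) = 21.1657 m/s = 69.44 ft/s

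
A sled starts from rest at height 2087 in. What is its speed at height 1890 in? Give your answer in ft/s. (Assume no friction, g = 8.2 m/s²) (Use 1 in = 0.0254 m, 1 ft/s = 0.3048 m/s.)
Convert to SI: h₁−h₂ = 5.0038 m
mgh₁ = mgh₂ + ½mv² ⇒ v = √(2g(h₁−h₂)) = √(2·8.2·5.0038) = 9.05883 m/s = 29.72 ft/s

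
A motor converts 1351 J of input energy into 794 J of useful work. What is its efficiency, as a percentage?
η = W_out/W_in = 794/1351 = 58.77%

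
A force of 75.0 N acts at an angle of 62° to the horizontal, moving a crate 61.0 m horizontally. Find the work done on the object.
W = F·d·cosθ = (75.0)(61.0)cos(62°) = 2148 J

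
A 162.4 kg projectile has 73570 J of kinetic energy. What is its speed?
v = √(2·KE/m) = √(2·73570/162.4) = 30.1 m/s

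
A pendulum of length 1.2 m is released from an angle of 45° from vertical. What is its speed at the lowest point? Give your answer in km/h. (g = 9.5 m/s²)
h = L(1 − cosθ) = 1.2(1 − cos45°) = 0.351472 m
v = √(2gh) = √(2·9.5·0.351472) = 2.58418 m/s = 9.303 km/h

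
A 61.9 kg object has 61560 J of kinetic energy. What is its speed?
v = √(2·KE/m) = √(2·61560/61.9) = 44.6 m/s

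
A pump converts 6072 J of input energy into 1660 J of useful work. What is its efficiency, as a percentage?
η = W_out/W_in = 1660/6072 = 27.34%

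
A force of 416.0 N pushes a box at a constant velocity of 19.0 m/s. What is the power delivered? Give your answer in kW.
P = Fv = (416.0)(19.0) = 7904.0 W = 7.904 kW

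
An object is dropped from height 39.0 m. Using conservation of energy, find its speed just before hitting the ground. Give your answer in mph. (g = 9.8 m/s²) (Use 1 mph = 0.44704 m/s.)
mgh = ½mv² ⇒ v = √(2gh) = √(2·9.8·39.0) = 27.6478 m/s = 61.85 mph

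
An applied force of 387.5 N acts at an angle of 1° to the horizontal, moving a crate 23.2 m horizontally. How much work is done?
W = F·d·cosθ = (387.5)(23.2)cos(1°) = 8989 J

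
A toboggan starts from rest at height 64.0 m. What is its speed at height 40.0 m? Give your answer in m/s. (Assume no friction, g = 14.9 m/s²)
mgh₁ = mgh₂ + ½mv² ⇒ v = √(2g(h₁−h₂)) = √(2·14.9·24.0) = 26.74 m/s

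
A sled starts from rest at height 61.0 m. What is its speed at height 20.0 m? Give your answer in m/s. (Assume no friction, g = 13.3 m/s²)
mgh₁ = mgh₂ + ½mv² ⇒ v = √(2g(h₁−h₂)) = √(2·13.3·41.0) = 33.02 m/s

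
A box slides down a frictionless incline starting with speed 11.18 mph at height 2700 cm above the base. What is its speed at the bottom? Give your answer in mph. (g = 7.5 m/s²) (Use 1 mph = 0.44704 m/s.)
Convert to SI: v₀ = 4.99791 m/s, h = 27.0 m
½mv₀² + mgh = ½mv² ⇒ v = √(v₀² + 2gh) = √(4.99791² + 2·7.5·27.0) = 20.7359 m/s = 46.38 mph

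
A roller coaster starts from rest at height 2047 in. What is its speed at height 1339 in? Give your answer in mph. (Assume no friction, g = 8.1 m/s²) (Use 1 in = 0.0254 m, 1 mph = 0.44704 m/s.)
Convert to SI: h₁−h₂ = 17.9832 m
mgh₁ = mgh₂ + ½mv² ⇒ v = √(2g(h₁−h₂)) = √(2·8.1·17.9832) = 17.0683 m/s = 38.18 mph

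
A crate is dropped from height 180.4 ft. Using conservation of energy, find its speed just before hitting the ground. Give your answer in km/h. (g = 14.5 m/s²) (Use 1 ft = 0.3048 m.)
Convert to SI: h = 54.9859 m
mgh = ½mv² ⇒ v = √(2gh) = √(2·14.5·54.9859) = 39.9323 m/s = 143.8 km/h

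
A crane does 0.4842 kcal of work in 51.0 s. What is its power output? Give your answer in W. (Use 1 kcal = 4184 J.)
Convert to SI: W = 2025.89 J, t = 51.0 s
P = W/t = 2025.89/51.0 = 39.72 W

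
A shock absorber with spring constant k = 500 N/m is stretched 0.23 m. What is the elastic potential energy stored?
PE = ½kx² = ½(500)(0.23)² = 13.23 J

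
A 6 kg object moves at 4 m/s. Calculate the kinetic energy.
KE = ½mv² = ½(6)(4)² = 48.0 J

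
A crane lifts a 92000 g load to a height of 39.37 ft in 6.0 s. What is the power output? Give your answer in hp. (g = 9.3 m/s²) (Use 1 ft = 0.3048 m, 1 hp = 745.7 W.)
Convert to SI: m = 92.0 kg, h = 12.0 m, t = 6.0 s
P = mgh/t = (92.0)(9.3)(12.0)/6.0 = 1711.2 W = 2.295 hp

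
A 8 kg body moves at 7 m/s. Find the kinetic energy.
KE = ½mv² = ½(8)(7)² = 196.0 J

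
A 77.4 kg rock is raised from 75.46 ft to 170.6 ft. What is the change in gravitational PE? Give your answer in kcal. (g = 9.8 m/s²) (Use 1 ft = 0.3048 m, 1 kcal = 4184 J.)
Convert to SI: m = 77.4 kg, Δh = 28.9987 m
ΔPE = mgΔh = (77.4)(9.8)(28.9987) = 21996.1 J = 5.257 kcal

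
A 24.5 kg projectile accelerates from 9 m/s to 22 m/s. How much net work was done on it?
W = ΔKE = ½m(v₂² − v₁²) = ½(24.5)(22² − 9²) = 4936.75 J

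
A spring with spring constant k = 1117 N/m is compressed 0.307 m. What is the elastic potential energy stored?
PE = ½kx² = ½(1117)(0.307)² = 52.64 J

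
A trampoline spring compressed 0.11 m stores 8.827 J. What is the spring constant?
k = 2·PE/x² = 2·8.827/(0.11)² = 1459 N/m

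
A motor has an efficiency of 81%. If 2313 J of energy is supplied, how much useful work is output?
W_out = η·W_in = 0.81·2313 = 1873.53 J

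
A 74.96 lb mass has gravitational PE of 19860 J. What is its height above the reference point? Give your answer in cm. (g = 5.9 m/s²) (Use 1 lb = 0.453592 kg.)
Convert to SI: m = 34.0013 kg, PE = 19860.0 J
h = PE/(mg) = 19860.0/(34.0013·5.9) = 98.9993 m = 9900 cm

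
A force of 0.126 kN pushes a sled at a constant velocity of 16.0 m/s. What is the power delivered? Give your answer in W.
Convert to SI: F = 126.0 N, v = 16.0 m/s
P = Fv = (126.0)(16.0) = 2016 W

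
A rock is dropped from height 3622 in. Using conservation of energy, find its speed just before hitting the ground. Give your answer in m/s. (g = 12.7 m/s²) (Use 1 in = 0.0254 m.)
Convert to SI: h = 91.9988 m
mgh = ½mv² ⇒ v = √(2gh) = √(2·12.7·91.9988) = 48.34 m/s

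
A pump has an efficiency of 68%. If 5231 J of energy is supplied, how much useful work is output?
W_out = η·W_in = 0.68·5231 = 3557.08 J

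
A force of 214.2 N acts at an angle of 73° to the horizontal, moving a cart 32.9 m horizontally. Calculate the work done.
W = F·d·cosθ = (214.2)(32.9)cos(73°) = 2060 J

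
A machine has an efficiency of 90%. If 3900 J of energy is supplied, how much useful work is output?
W_out = η·W_in = 0.9·3900 = 3510.0 J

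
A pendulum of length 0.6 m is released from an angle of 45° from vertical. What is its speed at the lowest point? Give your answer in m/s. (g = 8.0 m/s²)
h = L(1 − cosθ) = 0.6(1 − cos45°) = 0.175736 m
v = √(2gh) = √(2·8.0·0.175736) = 1.677 m/s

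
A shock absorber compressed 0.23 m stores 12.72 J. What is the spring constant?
k = 2·PE/x² = 2·12.72/(0.23)² = 480.9 N/m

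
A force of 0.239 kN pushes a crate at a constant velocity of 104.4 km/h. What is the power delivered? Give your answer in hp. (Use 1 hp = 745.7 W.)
Convert to SI: F = 239.0 N, v = 29.0 m/s
P = Fv = (239.0)(29.0) = 6931.0 W = 9.295 hp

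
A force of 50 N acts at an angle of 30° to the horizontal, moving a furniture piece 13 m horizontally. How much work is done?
W = F·d·cosθ = (50)(13)cos(30°) = 562.9 J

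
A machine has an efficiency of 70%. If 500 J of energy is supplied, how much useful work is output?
W_out = η·W_in = 0.7·500 = 350.0 J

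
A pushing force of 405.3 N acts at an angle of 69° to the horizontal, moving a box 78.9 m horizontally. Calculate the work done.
W = F·d·cosθ = (405.3)(78.9)cos(69°) = 11460 J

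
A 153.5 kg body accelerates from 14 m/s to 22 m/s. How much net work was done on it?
W = ΔKE = ½m(v₂² − v₁²) = ½(153.5)(22² − 14²) = 22104.0 J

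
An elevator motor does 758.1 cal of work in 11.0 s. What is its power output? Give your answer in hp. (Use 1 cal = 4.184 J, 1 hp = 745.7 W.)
Convert to SI: W = 3171.89 J, t = 11.0 s
P = W/t = 3171.89/11.0 = 288.354 W = 0.3867 hp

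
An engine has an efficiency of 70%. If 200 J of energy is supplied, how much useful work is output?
W_out = η·W_in = 0.7·200 = 140.0 J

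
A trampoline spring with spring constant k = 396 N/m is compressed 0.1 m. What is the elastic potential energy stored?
PE = ½kx² = ½(396)(0.1)² = 1.98 J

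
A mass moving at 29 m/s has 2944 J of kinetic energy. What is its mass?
m = 2·KE/v² = 2·2944/(29)² = 7.001 kg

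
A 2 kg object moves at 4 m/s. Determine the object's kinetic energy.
KE = ½mv² = ½(2)(4)² = 16.0 J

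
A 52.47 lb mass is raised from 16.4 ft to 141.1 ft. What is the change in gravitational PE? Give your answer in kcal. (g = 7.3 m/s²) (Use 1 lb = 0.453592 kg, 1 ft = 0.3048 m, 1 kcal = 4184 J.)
Convert to SI: m = 23.8 kg, Δh = 38.0086 m
ΔPE = mgΔh = (23.8)(7.3)(38.0086) = 6603.6 J = 1.578 kcal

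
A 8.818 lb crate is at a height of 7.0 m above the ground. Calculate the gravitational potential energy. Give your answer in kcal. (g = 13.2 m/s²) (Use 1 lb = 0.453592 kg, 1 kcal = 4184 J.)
Convert to SI: m = 3.99977 kg, h = 7.0 m
PE = mgh = (3.99977)(13.2)(7.0) = 369.579 J = 0.08833 kcal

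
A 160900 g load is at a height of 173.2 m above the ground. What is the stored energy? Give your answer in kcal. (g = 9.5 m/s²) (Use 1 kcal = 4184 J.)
Convert to SI: m = 160.9 kg, h = 173.2 m
PE = mgh = (160.9)(9.5)(173.2) = 264745 J = 63.28 kcal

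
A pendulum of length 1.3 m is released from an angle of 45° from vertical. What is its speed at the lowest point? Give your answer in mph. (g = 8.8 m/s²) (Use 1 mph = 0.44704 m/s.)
h = L(1 − cosθ) = 1.3(1 − cos45°) = 0.380761 m
v = √(2gh) = √(2·8.8·0.380761) = 2.58871 m/s = 5.791 mph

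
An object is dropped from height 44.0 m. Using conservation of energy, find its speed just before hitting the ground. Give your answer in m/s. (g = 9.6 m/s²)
mgh = ½mv² ⇒ v = √(2gh) = √(2·9.6·44.0) = 29.07 m/s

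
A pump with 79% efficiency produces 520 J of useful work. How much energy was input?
W_in = W_out/η = 520/0.79 = 658.2 J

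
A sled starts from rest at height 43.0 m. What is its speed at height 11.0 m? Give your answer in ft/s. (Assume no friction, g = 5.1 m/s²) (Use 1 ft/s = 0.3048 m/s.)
mgh₁ = mgh₂ + ½mv² ⇒ v = √(2g(h₁−h₂)) = √(2·5.1·32.0) = 18.0665 m/s = 59.27 ft/s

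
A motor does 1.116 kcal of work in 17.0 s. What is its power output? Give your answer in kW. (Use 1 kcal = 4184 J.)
Convert to SI: W = 4669.34 J, t = 17.0 s
P = W/t = 4669.34/17.0 = 274.667 W = 0.2747 kW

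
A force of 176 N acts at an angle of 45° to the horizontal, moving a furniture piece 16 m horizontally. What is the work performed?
W = F·d·cosθ = (176)(16)cos(45°) = 1991 J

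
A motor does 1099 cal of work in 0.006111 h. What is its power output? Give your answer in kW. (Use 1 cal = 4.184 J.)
Convert to SI: W = 4598.22 J, t = 21.9996 s
P = W/t = 4598.22/21.9996 = 209.014 W = 0.209 kW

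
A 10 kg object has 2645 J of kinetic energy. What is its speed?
v = √(2·KE/m) = √(2·2645/10) = 23.0 m/s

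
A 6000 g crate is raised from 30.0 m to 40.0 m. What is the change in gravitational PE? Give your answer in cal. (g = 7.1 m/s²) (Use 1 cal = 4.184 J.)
Convert to SI: m = 6.0 kg, Δh = 10.0 m
ΔPE = mgΔh = (6.0)(7.1)(10.0) = 426.0 J = 101.8 cal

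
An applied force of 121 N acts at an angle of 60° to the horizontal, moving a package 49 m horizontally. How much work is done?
W = F·d·cosθ = (121)(49)cos(60°) = 2965 J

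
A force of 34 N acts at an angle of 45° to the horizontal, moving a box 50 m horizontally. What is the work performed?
W = F·d·cosθ = (34)(50)cos(45°) = 1202 J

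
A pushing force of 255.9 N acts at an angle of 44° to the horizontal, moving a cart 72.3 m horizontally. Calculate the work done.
W = F·d·cosθ = (255.9)(72.3)cos(44°) = 13310 J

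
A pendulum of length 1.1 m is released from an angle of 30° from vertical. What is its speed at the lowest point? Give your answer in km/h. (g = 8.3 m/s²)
h = L(1 − cosθ) = 1.1(1 − cos30°) = 0.147372 m
v = √(2gh) = √(2·8.3·0.147372) = 1.56409 m/s = 5.631 km/h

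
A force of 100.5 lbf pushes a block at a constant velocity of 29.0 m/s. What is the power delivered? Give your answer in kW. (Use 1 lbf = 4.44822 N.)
Convert to SI: F = 447.046 N, v = 29.0 m/s
P = Fv = (447.046)(29.0) = 12964.3 W = 12.96 kW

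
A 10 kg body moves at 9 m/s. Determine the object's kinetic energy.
KE = ½mv² = ½(10)(9)² = 405.0 J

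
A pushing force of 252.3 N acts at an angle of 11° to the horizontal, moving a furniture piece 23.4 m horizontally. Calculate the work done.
W = F·d·cosθ = (252.3)(23.4)cos(11°) = 5795 J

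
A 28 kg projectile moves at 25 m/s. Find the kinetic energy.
KE = ½mv² = ½(28)(25)² = 8750.0 J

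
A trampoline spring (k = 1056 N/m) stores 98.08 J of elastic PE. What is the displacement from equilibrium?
x = √(2·PE/k) = √(2·98.08/1056) = 0.431 m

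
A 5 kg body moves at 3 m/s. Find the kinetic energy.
KE = ½mv² = ½(5)(3)² = 22.5 J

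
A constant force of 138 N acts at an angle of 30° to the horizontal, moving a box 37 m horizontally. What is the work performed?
W = F·d·cosθ = (138)(37)cos(30°) = 4422 J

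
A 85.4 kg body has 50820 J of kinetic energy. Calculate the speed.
v = √(2·KE/m) = √(2·50820/85.4) = 34.5 m/s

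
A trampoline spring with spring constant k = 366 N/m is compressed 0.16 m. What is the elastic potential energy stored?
PE = ½kx² = ½(366)(0.16)² = 4.685 J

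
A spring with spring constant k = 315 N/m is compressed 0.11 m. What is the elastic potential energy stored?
PE = ½kx² = ½(315)(0.11)² = 1.906 J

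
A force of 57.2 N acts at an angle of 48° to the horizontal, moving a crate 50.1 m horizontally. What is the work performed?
W = F·d·cosθ = (57.2)(50.1)cos(48°) = 1918 J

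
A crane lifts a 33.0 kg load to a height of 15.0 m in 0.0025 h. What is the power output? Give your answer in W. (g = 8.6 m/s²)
Convert to SI: m = 33.0 kg, h = 15.0 m, t = 9.0 s
P = mgh/t = (33.0)(8.6)(15.0)/9.0 = 473.0 W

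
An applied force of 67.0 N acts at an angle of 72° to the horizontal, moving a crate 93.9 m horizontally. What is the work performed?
W = F·d·cosθ = (67.0)(93.9)cos(72°) = 1944 J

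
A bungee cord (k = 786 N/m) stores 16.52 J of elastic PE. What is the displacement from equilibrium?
x = √(2·PE/k) = √(2·16.52/786) = 0.205 m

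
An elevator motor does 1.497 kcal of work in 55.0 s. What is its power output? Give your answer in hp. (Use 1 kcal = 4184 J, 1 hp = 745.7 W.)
Convert to SI: W = 6263.45 J, t = 55.0 s
P = W/t = 6263.45/55.0 = 113.881 W = 0.1527 hp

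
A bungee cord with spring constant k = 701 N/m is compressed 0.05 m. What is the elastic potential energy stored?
PE = ½kx² = ½(701)(0.05)² = 0.8763 J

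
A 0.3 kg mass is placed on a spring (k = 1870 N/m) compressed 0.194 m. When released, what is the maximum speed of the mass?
½kx² = ½mv² ⇒ v = x√(k/m) = (0.194)√(1870/0.3) = 15.32 m/s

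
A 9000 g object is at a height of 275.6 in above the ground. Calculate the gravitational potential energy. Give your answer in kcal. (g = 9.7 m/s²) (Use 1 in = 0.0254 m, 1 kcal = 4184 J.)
Convert to SI: m = 9.0 kg, h = 7.00024 m
PE = mgh = (9.0)(9.7)(7.00024) = 611.121 J = 0.1461 kcal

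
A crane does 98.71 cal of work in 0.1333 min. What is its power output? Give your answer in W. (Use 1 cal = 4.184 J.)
Convert to SI: W = 413.003 J, t = 7.998 s
P = W/t = 413.003/7.998 = 51.64 W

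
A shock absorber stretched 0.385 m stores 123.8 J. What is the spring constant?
k = 2·PE/x² = 2·123.8/(0.385)² = 1670 N/m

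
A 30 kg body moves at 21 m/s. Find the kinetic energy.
KE = ½mv² = ½(30)(21)² = 6615.0 J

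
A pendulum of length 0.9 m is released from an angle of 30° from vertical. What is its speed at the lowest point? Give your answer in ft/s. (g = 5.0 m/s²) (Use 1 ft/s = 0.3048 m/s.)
h = L(1 − cosθ) = 0.9(1 − cos30°) = 0.120577 m
v = √(2gh) = √(2·5.0·0.120577) = 1.09808 m/s = 3.603 ft/s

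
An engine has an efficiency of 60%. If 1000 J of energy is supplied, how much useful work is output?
W_out = η·W_in = 0.6·1000 = 600.0 J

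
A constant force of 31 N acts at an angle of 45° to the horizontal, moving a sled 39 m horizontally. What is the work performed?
W = F·d·cosθ = (31)(39)cos(45°) = 854.9 J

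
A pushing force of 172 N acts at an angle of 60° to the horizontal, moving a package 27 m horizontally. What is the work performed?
W = F·d·cosθ = (172)(27)cos(60°) = 2322 J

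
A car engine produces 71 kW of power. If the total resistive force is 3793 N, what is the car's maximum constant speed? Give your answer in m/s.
P = Fv ⇒ v = P/F = 71000 W/3793.0 N = 18.72 m/s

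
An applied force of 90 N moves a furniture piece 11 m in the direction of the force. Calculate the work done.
W = F·d = (90)(11) = 990.0 J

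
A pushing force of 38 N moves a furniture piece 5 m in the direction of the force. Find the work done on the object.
W = F·d = (38)(5) = 190.0 J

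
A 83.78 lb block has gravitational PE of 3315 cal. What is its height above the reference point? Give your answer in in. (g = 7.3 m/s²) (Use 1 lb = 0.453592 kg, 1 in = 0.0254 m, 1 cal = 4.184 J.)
Convert to SI: m = 38.0019 kg, PE = 13870.0 J
h = PE/(mg) = 13870.0/(38.0019·7.3) = 49.9973 m = 1968 in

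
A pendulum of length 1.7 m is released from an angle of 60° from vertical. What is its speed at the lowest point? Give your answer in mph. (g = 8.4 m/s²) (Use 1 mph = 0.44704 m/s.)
h = L(1 − cosθ) = 1.7(1 − cos60°) = 0.85 m
v = √(2gh) = √(2·8.4·0.85) = 3.77889 m/s = 8.453 mph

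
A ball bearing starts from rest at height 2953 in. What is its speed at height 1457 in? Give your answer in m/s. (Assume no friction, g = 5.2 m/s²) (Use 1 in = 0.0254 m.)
Convert to SI: h₁−h₂ = 37.9984 m
mgh₁ = mgh₂ + ½mv² ⇒ v = √(2g(h₁−h₂)) = √(2·5.2·37.9984) = 19.88 m/s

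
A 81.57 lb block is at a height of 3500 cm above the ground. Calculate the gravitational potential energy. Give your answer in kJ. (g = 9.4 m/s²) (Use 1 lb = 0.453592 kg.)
Convert to SI: m = 36.9995 kg, h = 35.0 m
PE = mgh = (36.9995)(9.4)(35.0) = 12172.8 J = 12.17 kJ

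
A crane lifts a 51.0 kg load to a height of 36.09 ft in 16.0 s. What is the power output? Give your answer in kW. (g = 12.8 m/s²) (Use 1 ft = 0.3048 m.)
Convert to SI: m = 51.0 kg, h = 11.0002 m, t = 16.0 s
P = mgh/t = (51.0)(12.8)(11.0002)/16.0 = 448.809 W = 0.4488 kW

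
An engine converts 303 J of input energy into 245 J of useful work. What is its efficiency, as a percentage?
η = W_out/W_in = 245/303 = 80.86%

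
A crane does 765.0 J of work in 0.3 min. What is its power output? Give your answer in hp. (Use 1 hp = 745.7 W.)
Convert to SI: W = 765.0 J, t = 18.0 s
P = W/t = 765.0/18.0 = 42.5 W = 0.05699 hp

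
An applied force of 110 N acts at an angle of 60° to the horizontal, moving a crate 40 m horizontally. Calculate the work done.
W = F·d·cosθ = (110)(40)cos(60°) = 2200 J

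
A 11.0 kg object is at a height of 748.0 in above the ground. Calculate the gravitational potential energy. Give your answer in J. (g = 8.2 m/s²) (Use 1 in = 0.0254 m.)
Convert to SI: m = 11.0 kg, h = 18.9992 m
PE = mgh = (11.0)(8.2)(18.9992) = 1714 J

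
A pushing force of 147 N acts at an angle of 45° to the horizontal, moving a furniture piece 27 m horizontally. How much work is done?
W = F·d·cosθ = (147)(27)cos(45°) = 2807 J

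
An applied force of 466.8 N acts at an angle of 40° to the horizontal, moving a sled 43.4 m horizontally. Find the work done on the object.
W = F·d·cosθ = (466.8)(43.4)cos(40°) = 15520 J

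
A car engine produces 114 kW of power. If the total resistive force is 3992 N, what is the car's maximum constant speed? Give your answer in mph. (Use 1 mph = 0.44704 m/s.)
P = Fv ⇒ v = P/F = 114000 W/3992.0 N = 28.5571 m/s = 63.88 mph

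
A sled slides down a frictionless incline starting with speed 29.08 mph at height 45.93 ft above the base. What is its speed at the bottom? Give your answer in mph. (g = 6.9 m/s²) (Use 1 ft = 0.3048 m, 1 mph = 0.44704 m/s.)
Convert to SI: v₀ = 12.9999 m/s, h = 13.9995 m
½mv₀² + mgh = ½mv² ⇒ v = √(v₀² + 2gh) = √(12.9999² + 2·6.9·13.9995) = 19.0313 m/s = 42.57 mph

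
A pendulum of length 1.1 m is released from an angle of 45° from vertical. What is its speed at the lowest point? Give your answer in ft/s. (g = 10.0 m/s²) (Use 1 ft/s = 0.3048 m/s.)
h = L(1 − cosθ) = 1.1(1 − cos45°) = 0.322183 m
v = √(2gh) = √(2·10.0·0.322183) = 2.53843 m/s = 8.328 ft/s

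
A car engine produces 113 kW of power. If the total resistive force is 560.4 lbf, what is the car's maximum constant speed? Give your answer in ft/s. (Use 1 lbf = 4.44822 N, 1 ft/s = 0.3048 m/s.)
Convert to SI: F = 2492.78 N
P = Fv ⇒ v = P/F = 113000 W/2492.78 N = 45.3309 m/s = 148.7 ft/s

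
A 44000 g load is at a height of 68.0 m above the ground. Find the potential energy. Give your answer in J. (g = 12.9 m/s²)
Convert to SI: m = 44.0 kg, h = 68.0 m
PE = mgh = (44.0)(12.9)(68.0) = 38600 J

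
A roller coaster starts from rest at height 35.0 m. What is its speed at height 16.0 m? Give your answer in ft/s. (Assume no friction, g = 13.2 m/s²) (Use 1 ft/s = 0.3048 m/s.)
mgh₁ = mgh₂ + ½mv² ⇒ v = √(2g(h₁−h₂)) = √(2·13.2·19.0) = 22.3964 m/s = 73.48 ft/s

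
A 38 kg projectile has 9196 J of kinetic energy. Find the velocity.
v = √(2·KE/m) = √(2·9196/38) = 22.0 m/s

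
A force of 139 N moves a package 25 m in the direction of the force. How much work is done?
W = F·d = (139)(25) = 3475 J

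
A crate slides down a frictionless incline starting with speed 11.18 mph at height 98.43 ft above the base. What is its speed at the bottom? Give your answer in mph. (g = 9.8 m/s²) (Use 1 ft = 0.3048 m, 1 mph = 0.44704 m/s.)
Convert to SI: v₀ = 4.99791 m/s, h = 30.0015 m
½mv₀² + mgh = ½mv² ⇒ v = √(v₀² + 2gh) = √(4.99791² + 2·9.8·30.0015) = 24.759 m/s = 55.38 mph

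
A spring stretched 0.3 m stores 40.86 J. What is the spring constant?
k = 2·PE/x² = 2·40.86/(0.3)² = 908.0 N/m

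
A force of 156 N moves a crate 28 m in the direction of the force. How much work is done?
W = F·d = (156)(28) = 4368 J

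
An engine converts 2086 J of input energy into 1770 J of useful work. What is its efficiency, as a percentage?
η = W_out/W_in = 1770/2086 = 84.85%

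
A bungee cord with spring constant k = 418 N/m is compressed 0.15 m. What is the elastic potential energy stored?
PE = ½kx² = ½(418)(0.15)² = 4.703 J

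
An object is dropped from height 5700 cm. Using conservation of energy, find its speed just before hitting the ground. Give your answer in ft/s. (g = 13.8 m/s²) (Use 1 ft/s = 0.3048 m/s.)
Convert to SI: h = 57.0 m
mgh = ½mv² ⇒ v = √(2gh) = √(2·13.8·57.0) = 39.6636 m/s = 130.1 ft/s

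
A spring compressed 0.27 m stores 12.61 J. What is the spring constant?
k = 2·PE/x² = 2·12.61/(0.27)² = 346.0 N/m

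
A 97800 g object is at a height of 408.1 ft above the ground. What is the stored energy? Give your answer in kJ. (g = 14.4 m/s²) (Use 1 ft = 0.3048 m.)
Convert to SI: m = 97.8 kg, h = 124.389 m
PE = mgh = (97.8)(14.4)(124.389) = 175179 J = 175.2 kJ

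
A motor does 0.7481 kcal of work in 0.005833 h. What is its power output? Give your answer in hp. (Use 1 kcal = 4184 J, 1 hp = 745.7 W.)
Convert to SI: W = 3130.05 J, t = 20.9988 s
P = W/t = 3130.05/20.9988 = 149.059 W = 0.1999 hp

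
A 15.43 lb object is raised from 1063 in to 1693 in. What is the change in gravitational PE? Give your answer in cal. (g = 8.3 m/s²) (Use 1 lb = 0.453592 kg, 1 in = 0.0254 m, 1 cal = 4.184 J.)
Convert to SI: m = 6.99892 kg, Δh = 16.002 m
ΔPE = mgΔh = (6.99892)(8.3)(16.002) = 929.573 J = 222.2 cal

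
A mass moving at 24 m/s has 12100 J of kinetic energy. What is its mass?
m = 2·KE/v² = 2·12100/(24)² = 42.01 kg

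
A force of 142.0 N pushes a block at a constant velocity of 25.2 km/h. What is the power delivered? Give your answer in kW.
Convert to SI: F = 142.0 N, v = 7.0 m/s
P = Fv = (142.0)(7.0) = 994.0 W = 0.994 kW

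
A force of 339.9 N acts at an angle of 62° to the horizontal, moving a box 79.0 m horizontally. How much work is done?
W = F·d·cosθ = (339.9)(79.0)cos(62°) = 12610 J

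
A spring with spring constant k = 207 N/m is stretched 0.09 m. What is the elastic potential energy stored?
PE = ½kx² = ½(207)(0.09)² = 0.8384 J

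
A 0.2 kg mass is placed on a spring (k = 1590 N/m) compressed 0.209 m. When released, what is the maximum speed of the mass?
½kx² = ½mv² ⇒ v = x√(k/m) = (0.209)√(1590/0.2) = 18.64 m/s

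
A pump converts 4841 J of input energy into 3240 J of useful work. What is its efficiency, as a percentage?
η = W_out/W_in = 3240/4841 = 66.93%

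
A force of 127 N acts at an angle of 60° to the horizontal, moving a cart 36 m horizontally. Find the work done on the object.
W = F·d·cosθ = (127)(36)cos(60°) = 2286 J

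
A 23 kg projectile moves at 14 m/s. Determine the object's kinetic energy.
KE = ½mv² = ½(23)(14)² = 2254.0 J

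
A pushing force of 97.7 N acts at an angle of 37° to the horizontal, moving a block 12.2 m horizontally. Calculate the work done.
W = F·d·cosθ = (97.7)(12.2)cos(37°) = 951.9 J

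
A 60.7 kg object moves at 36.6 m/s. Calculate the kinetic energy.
KE = ½mv² = ½(60.7)(36.6)² = 40660 J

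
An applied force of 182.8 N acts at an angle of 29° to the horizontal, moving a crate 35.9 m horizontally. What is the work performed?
W = F·d·cosθ = (182.8)(35.9)cos(29°) = 5740 J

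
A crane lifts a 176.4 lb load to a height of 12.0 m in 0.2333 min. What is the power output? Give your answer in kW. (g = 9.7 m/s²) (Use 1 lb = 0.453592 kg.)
Convert to SI: m = 80.0136 kg, h = 12.0 m, t = 13.998 s
P = mgh/t = (80.0136)(9.7)(12.0)/13.998 = 665.351 W = 0.6654 kW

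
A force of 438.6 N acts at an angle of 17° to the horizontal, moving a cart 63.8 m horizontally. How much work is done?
W = F·d·cosθ = (438.6)(63.8)cos(17°) = 26760 J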